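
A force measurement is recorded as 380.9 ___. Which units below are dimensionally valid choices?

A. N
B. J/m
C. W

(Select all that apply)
A, B

force has SI base units: kg * m / s^2

Checking each option against kg * m / s^2:
  A. N: ✓ matches
  B. J/m: ✓ matches
  C. W: ✗ does not match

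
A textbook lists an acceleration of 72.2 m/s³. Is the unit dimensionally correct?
No

acceleration has SI base units: m / s^2
m/s³ does NOT reduce to m / s^2; a valid unit for acceleration would be e.g. m/s².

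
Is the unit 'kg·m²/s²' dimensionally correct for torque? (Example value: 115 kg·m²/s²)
Yes

torque has SI base units: kg * m^2 / s^2
kg·m²/s² reduces to the same SI base units, so it is a valid unit for torque.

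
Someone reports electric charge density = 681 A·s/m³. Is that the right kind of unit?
Yes

electric charge density has SI base units: A * s / m^3
A·s/m³ reduces to the same SI base units, so it is a valid unit for electric charge density.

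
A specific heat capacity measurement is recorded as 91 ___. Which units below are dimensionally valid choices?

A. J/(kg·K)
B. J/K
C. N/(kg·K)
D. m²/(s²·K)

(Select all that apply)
A, D

specific heat capacity has SI base units: m^2 / (s^2 * K)

Checking each option against m^2 / (s^2 * K):
  A. J/(kg·K): ✓ matches
  B. J/K: ✗ does not match
  C. N/(kg·K): ✗ does not match
  D. m²/(s²·K): ✓ matches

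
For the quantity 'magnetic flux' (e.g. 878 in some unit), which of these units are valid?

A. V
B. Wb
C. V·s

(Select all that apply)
B, C

magnetic flux has SI base units: kg * m^2 / (A * s^2)

Checking each option against kg * m^2 / (A * s^2):
  A. V: ✗ does not match
  B. Wb: ✓ matches
  C. V·s: ✓ matches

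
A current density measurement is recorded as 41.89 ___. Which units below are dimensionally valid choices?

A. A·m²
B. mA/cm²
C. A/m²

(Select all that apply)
B, C

current density has SI base units: A / m^2

Checking each option against A / m^2:
  A. A·m²: ✗ does not match
  B. mA/cm²: ✓ matches
  C. A/m²: ✓ matches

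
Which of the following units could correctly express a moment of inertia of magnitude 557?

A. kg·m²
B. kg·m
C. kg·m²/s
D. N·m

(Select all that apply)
A

moment of inertia has SI base units: kg * m^2

Checking each option against kg * m^2:
  A. kg·m²: ✓ matches
  B. kg·m: ✗ does not match
  C. kg·m²/s: ✗ does not match
  D. N·m: ✗ does not match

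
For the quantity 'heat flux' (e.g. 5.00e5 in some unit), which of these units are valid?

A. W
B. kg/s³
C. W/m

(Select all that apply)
B

heat flux has SI base units: kg / s^3

Checking each option against kg / s^3:
  A. W: ✗ does not match
  B. kg/s³: ✓ matches
  C. W/m: ✗ does not match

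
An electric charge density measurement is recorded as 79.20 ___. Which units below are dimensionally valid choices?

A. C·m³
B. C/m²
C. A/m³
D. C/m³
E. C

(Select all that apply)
D

electric charge density has SI base units: A * s / m^3

Checking each option against A * s / m^3:
  A. C·m³: ✗ does not match
  B. C/m²: ✗ does not match
  C. A/m³: ✗ does not match
  D. C/m³: ✓ matches
  E. C: ✗ does not match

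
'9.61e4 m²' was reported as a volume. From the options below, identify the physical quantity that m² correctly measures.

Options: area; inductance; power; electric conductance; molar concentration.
area

volume should have units dimensionally equivalent to m^3 (e.g. m³).
The given unit 'm²' reduces to m^2. Of the listed options, that is the dimensionality of area.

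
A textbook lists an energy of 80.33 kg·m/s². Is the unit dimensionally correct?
No

energy has SI base units: kg * m^2 / s^2
kg·m/s² does NOT reduce to kg * m^2 / s^2; a valid unit for energy would be e.g. J.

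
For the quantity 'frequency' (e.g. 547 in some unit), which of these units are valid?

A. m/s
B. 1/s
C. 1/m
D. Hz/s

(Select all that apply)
B

frequency has SI base units: 1 / s

Checking each option against 1 / s:
  A. m/s: ✗ does not match
  B. 1/s: ✓ matches
  C. 1/m: ✗ does not match
  D. Hz/s: ✗ does not match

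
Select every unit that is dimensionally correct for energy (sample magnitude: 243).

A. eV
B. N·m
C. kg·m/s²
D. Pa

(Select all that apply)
A, B

energy has SI base units: kg * m^2 / s^2

Checking each option against kg * m^2 / s^2:
  A. eV: ✓ matches
  B. N·m: ✓ matches
  C. kg·m/s²: ✗ does not match
  D. Pa: ✗ does not match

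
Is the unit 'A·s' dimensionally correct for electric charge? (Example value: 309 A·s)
Yes

electric charge has SI base units: A * s
A·s reduces to the same SI base units, so it is a valid unit for electric charge.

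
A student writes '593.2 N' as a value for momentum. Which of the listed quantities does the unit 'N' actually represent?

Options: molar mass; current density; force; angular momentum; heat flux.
force

momentum should have units dimensionally equivalent to kg * m / s (e.g. kg·m/s).
The given unit 'N' reduces to kg * m / s^2. Of the listed options, that is the dimensionality of force.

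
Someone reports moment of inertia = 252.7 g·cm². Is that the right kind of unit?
Yes

moment of inertia has SI base units: kg * m^2
g·cm² reduces to the same SI base units, so it is a valid unit for moment of inertia.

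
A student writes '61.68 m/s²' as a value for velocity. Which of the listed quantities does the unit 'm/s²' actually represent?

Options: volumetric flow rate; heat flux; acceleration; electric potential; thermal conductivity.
acceleration

velocity should have units dimensionally equivalent to m / s (e.g. m/s).
The given unit 'm/s²' reduces to m / s^2. Of the listed options, that is the dimensionality of acceleration.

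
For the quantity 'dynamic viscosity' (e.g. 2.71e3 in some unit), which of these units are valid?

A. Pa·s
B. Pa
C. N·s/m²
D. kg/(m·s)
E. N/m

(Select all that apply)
A, C, D

dynamic viscosity has SI base units: kg / (m * s)

Checking each option against kg / (m * s):
  A. Pa·s: ✓ matches
  B. Pa: ✗ does not match
  C. N·s/m²: ✓ matches
  D. kg/(m·s): ✓ matches
  E. N/m: ✗ does not match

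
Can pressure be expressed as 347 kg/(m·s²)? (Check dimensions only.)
Yes

pressure has SI base units: kg / (m * s^2)
kg/(m·s²) reduces to the same SI base units, so it is a valid unit for pressure.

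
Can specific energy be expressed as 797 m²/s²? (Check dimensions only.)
Yes

specific energy has SI base units: m^2 / s^2
m²/s² reduces to the same SI base units, so it is a valid unit for specific energy.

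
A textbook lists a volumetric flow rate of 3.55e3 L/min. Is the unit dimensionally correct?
Yes

volumetric flow rate has SI base units: m^3 / s
L/min reduces to the same SI base units, so it is a valid unit for volumetric flow rate.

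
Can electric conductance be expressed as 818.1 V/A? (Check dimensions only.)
No

electric conductance has SI base units: A^2 * s^3 / (kg * m^2)
V/A does NOT reduce to A^2 * s^3 / (kg * m^2); a valid unit for electric conductance would be e.g. S.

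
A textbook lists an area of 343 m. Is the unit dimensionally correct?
No

area has SI base units: m^2
m does NOT reduce to m^2; a valid unit for area would be e.g. m².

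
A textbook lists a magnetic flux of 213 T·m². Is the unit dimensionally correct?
Yes

magnetic flux has SI base units: kg * m^2 / (A * s^2)
T·m² reduces to the same SI base units, so it is a valid unit for magnetic flux.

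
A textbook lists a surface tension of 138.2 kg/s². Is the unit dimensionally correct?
Yes

surface tension has SI base units: kg / s^2
kg/s² reduces to the same SI base units, so it is a valid unit for surface tension.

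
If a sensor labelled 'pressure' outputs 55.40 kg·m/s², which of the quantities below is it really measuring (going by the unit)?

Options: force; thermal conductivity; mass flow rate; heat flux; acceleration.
force

pressure should have units dimensionally equivalent to kg / (m * s^2) (e.g. Pa).
The given unit 'kg·m/s²' reduces to kg * m / s^2. Of the listed options, that is the dimensionality of force.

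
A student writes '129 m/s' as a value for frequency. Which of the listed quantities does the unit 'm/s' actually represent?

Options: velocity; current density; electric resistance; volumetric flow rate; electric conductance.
velocity

frequency should have units dimensionally equivalent to 1 / s (e.g. Hz).
The given unit 'm/s' reduces to m / s. Of the listed options, that is the dimensionality of velocity.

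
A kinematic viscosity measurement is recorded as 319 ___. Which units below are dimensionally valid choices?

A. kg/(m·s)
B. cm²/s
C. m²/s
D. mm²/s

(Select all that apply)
B, C, D

kinematic viscosity has SI base units: m^2 / s

Checking each option against m^2 / s:
  A. kg/(m·s): ✗ does not match
  B. cm²/s: ✓ matches
  C. m²/s: ✓ matches
  D. mm²/s: ✓ matches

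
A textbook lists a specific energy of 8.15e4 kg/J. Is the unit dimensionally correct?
No

specific energy has SI base units: m^2 / s^2
kg/J does NOT reduce to m^2 / s^2; a valid unit for specific energy would be e.g. J/kg.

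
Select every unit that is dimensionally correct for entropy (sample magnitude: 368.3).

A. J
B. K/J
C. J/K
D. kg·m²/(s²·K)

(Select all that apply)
C, D

entropy has SI base units: kg * m^2 / (s^2 * K)

Checking each option against kg * m^2 / (s^2 * K):
  A. J: ✗ does not match
  B. K/J: ✗ does not match
  C. J/K: ✓ matches
  D. kg·m²/(s²·K): ✓ matches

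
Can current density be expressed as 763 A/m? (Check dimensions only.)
No

current density has SI base units: A / m^2
A/m does NOT reduce to A / m^2; a valid unit for current density would be e.g. A/m².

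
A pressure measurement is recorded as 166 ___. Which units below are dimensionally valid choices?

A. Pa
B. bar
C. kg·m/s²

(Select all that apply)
A, B

pressure has SI base units: kg / (m * s^2)

Checking each option against kg / (m * s^2):
  A. Pa: ✓ matches
  B. bar: ✓ matches
  C. kg·m/s²: ✗ does not match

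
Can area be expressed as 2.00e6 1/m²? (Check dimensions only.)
No

area has SI base units: m^2
1/m² does NOT reduce to m^2; a valid unit for area would be e.g. m².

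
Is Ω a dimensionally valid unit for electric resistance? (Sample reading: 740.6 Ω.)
Yes

electric resistance has SI base units: kg * m^2 / (A^2 * s^3)
Ω reduces to the same SI base units, so it is a valid unit for electric resistance.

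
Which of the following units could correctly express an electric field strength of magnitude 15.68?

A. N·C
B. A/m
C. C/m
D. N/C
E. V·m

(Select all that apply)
D

electric field strength has SI base units: kg * m / (A * s^3)

Checking each option against kg * m / (A * s^3):
  A. N·C: ✗ does not match
  B. A/m: ✗ does not match
  C. C/m: ✗ does not match
  D. N/C: ✓ matches
  E. V·m: ✗ does not match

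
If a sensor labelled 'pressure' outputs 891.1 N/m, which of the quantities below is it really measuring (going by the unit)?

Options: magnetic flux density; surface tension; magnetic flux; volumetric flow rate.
surface tension

pressure should have units dimensionally equivalent to kg / (m * s^2) (e.g. Pa).
The given unit 'N/m' reduces to kg / s^2. Of the listed options, that is the dimensionality of surface tension.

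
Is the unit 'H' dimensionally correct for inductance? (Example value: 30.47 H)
Yes

inductance has SI base units: kg * m^2 / (A^2 * s^2)
H reduces to the same SI base units, so it is a valid unit for inductance.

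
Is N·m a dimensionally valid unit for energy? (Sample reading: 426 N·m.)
Yes

energy has SI base units: kg * m^2 / s^2
N·m reduces to the same SI base units, so it is a valid unit for energy.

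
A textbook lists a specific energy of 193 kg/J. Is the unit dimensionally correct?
No

specific energy has SI base units: m^2 / s^2
kg/J does NOT reduce to m^2 / s^2; a valid unit for specific energy would be e.g. J/kg.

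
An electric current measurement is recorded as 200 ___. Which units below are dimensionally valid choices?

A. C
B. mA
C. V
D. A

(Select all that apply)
B, D

electric current has SI base units: A

Checking each option against A:
  A. C: ✗ does not match
  B. mA: ✓ matches
  C. V: ✗ does not match
  D. A: ✓ matches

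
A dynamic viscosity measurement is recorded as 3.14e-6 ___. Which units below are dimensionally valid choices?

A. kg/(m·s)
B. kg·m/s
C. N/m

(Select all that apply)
A

dynamic viscosity has SI base units: kg / (m * s)

Checking each option against kg / (m * s):
  A. kg/(m·s): ✓ matches
  B. kg·m/s: ✗ does not match
  C. N/m: ✗ does not match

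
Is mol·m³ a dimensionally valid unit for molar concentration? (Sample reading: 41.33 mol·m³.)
No

molar concentration has SI base units: mol / m^3
mol·m³ does NOT reduce to mol / m^3; a valid unit for molar concentration would be e.g. mol/m³.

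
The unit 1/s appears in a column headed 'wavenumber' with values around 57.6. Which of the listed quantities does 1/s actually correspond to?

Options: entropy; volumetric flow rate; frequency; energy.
frequency

wavenumber should have units dimensionally equivalent to 1 / m (e.g. 1/m).
The given unit '1/s' reduces to 1 / s. Of the listed options, that is the dimensionality of frequency.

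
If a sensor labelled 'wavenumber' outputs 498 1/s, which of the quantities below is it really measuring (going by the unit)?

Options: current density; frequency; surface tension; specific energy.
frequency

wavenumber should have units dimensionally equivalent to 1 / m (e.g. 1/m).
The given unit '1/s' reduces to 1 / s. Of the listed options, that is the dimensionality of frequency.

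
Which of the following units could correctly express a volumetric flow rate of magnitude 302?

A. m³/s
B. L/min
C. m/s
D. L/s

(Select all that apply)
A, B, D

volumetric flow rate has SI base units: m^3 / s

Checking each option against m^3 / s:
  A. m³/s: ✓ matches
  B. L/min: ✓ matches
  C. m/s: ✗ does not match
  D. L/s: ✓ matches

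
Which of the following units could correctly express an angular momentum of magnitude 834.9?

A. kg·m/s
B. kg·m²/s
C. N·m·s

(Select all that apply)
B, C

angular momentum has SI base units: kg * m^2 / s

Checking each option against kg * m^2 / s:
  A. kg·m/s: ✗ does not match
  B. kg·m²/s: ✓ matches
  C. N·m·s: ✓ matches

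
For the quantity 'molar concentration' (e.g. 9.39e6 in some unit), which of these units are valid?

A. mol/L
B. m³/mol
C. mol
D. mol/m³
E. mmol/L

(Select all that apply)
A, D, E

molar concentration has SI base units: mol / m^3

Checking each option against mol / m^3:
  A. mol/L: ✓ matches
  B. m³/mol: ✗ does not match
  C. mol: ✗ does not match
  D. mol/m³: ✓ matches
  E. mmol/L: ✓ matches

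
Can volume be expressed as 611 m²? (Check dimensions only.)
No

volume has SI base units: m^3
m² does NOT reduce to m^3; a valid unit for volume would be e.g. m³.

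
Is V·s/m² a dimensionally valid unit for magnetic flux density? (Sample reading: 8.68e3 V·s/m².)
Yes

magnetic flux density has SI base units: kg / (A * s^2)
V·s/m² reduces to the same SI base units, so it is a valid unit for magnetic flux density.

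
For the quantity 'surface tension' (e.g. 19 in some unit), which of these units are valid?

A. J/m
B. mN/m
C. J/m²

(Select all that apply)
B, C

surface tension has SI base units: kg / s^2

Checking each option against kg / s^2:
  A. J/m: ✗ does not match
  B. mN/m: ✓ matches
  C. J/m²: ✓ matches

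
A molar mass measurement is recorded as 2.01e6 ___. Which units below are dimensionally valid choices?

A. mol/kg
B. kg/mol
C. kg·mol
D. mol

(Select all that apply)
B

molar mass has SI base units: kg / mol

Checking each option against kg / mol:
  A. mol/kg: ✗ does not match
  B. kg/mol: ✓ matches
  C. kg·mol: ✗ does not match
  D. mol: ✗ does not match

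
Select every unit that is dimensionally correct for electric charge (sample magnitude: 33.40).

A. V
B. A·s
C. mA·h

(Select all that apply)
B, C

electric charge has SI base units: A * s

Checking each option against A * s:
  A. V: ✗ does not match
  B. A·s: ✓ matches
  C. mA·h: ✓ matches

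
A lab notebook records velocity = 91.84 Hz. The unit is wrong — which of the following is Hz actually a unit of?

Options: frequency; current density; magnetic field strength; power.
frequency

velocity should have units dimensionally equivalent to m / s (e.g. m/s).
The given unit 'Hz' reduces to 1 / s. Of the listed options, that is the dimensionality of frequency.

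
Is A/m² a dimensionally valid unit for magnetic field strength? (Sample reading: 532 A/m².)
No

magnetic field strength has SI base units: A / m
A/m² does NOT reduce to A / m; a valid unit for magnetic field strength would be e.g. A/m.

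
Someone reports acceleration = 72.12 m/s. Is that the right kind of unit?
No

acceleration has SI base units: m / s^2
m/s does NOT reduce to m / s^2; a valid unit for acceleration would be e.g. m/s².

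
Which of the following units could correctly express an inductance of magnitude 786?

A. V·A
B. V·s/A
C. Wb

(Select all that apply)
B

inductance has SI base units: kg * m^2 / (A^2 * s^2)

Checking each option against kg * m^2 / (A^2 * s^2):
  A. V·A: ✗ does not match
  B. V·s/A: ✓ matches
  C. Wb: ✗ does not match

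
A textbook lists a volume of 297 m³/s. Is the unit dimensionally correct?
No

volume has SI base units: m^3
m³/s does NOT reduce to m^3; a valid unit for volume would be e.g. m³.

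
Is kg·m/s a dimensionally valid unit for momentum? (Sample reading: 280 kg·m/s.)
Yes

momentum has SI base units: kg * m / s
kg·m/s reduces to the same SI base units, so it is a valid unit for momentum.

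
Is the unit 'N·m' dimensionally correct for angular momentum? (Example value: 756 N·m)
No

angular momentum has SI base units: kg * m^2 / s
N·m does NOT reduce to kg * m^2 / s; a valid unit for angular momentum would be e.g. kg·m²/s.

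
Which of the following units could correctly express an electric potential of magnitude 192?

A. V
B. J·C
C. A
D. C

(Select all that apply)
A

electric potential has SI base units: kg * m^2 / (A * s^3)

Checking each option against kg * m^2 / (A * s^3):
  A. V: ✓ matches
  B. J·C: ✗ does not match
  C. A: ✗ does not match
  D. C: ✗ does not match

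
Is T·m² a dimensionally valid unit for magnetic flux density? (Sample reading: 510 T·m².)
No

magnetic flux density has SI base units: kg / (A * s^2)
T·m² does NOT reduce to kg / (A * s^2); a valid unit for magnetic flux density would be e.g. T.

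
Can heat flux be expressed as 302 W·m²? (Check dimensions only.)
No

heat flux has SI base units: kg / s^3
W·m² does NOT reduce to kg / s^3; a valid unit for heat flux would be e.g. W/m².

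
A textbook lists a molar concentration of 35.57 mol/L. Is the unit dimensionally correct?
Yes

molar concentration has SI base units: mol / m^3
mol/L reduces to the same SI base units, so it is a valid unit for molar concentration.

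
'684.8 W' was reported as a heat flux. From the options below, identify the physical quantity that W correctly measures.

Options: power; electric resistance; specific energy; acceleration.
power

heat flux should have units dimensionally equivalent to kg / s^3 (e.g. W/m²).
The given unit 'W' reduces to kg * m^2 / s^3. Of the listed options, that is the dimensionality of power.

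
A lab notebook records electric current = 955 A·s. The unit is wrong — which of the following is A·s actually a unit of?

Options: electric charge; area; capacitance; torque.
electric charge

electric current should have units dimensionally equivalent to A (e.g. A).
The given unit 'A·s' reduces to A * s. Of the listed options, that is the dimensionality of electric charge.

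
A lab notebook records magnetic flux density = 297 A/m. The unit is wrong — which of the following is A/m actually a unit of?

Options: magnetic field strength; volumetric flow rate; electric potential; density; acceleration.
magnetic field strength

magnetic flux density should have units dimensionally equivalent to kg / (A * s^2) (e.g. T).
The given unit 'A/m' reduces to A / m. Of the listed options, that is the dimensionality of magnetic field strength.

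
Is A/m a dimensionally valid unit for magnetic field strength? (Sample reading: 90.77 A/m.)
Yes

magnetic field strength has SI base units: A / m
A/m reduces to the same SI base units, so it is a valid unit for magnetic field strength.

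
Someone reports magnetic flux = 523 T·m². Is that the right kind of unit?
Yes

magnetic flux has SI base units: kg * m^2 / (A * s^2)
T·m² reduces to the same SI base units, so it is a valid unit for magnetic flux.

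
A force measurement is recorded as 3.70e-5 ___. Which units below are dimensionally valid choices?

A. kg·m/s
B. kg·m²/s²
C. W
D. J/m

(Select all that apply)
D

force has SI base units: kg * m / s^2

Checking each option against kg * m / s^2:
  A. kg·m/s: ✗ does not match
  B. kg·m²/s²: ✗ does not match
  C. W: ✗ does not match
  D. J/m: ✓ matches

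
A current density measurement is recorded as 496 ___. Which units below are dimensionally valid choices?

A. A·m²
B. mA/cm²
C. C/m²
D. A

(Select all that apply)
B

current density has SI base units: A / m^2

Checking each option against A / m^2:
  A. A·m²: ✗ does not match
  B. mA/cm²: ✓ matches
  C. C/m²: ✗ does not match
  D. A: ✗ does not match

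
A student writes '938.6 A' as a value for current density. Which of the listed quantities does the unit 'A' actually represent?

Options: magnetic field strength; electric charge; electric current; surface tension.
electric current

current density should have units dimensionally equivalent to A / m^2 (e.g. A/m²).
The given unit 'A' reduces to A. Of the listed options, that is the dimensionality of electric current.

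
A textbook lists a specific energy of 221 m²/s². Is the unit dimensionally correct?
Yes

specific energy has SI base units: m^2 / s^2
m²/s² reduces to the same SI base units, so it is a valid unit for specific energy.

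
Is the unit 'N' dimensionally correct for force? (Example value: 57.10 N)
Yes

force has SI base units: kg * m / s^2
N reduces to the same SI base units, so it is a valid unit for force.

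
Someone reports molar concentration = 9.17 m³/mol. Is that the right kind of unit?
No

molar concentration has SI base units: mol / m^3
m³/mol does NOT reduce to mol / m^3; a valid unit for molar concentration would be e.g. mol/m³.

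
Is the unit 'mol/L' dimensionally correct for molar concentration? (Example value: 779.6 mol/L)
Yes

molar concentration has SI base units: mol / m^3
mol/L reduces to the same SI base units, so it is a valid unit for molar concentration.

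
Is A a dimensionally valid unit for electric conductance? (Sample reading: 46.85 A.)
No

electric conductance has SI base units: A^2 * s^3 / (kg * m^2)
A does NOT reduce to A^2 * s^3 / (kg * m^2); a valid unit for electric conductance would be e.g. S.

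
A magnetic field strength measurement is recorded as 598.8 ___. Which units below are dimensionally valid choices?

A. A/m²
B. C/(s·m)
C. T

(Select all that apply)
B

magnetic field strength has SI base units: A / m

Checking each option against A / m:
  A. A/m²: ✗ does not match
  B. C/(s·m): ✓ matches
  C. T: ✗ does not match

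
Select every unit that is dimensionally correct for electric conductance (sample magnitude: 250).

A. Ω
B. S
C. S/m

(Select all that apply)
B

electric conductance has SI base units: A^2 * s^3 / (kg * m^2)

Checking each option against A^2 * s^3 / (kg * m^2):
  A. Ω: ✗ does not match
  B. S: ✓ matches
  C. S/m: ✗ does not match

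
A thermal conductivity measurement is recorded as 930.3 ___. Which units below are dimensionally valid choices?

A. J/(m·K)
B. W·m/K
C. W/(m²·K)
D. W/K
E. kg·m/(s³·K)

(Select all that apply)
E

thermal conductivity has SI base units: kg * m / (s^3 * K)

Checking each option against kg * m / (s^3 * K):
  A. J/(m·K): ✗ does not match
  B. W·m/K: ✗ does not match
  C. W/(m²·K): ✗ does not match
  D. W/K: ✗ does not match
  E. kg·m/(s³·K): ✓ matches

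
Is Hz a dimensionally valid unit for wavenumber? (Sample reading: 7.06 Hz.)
No

wavenumber has SI base units: 1 / m
Hz does NOT reduce to 1 / m; a valid unit for wavenumber would be e.g. 1/m.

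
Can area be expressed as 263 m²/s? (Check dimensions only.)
No

area has SI base units: m^2
m²/s does NOT reduce to m^2; a valid unit for area would be e.g. m².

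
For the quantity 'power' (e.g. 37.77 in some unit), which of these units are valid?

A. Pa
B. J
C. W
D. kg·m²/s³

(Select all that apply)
C, D

power has SI base units: kg * m^2 / s^3

Checking each option against kg * m^2 / s^3:
  A. Pa: ✗ does not match
  B. J: ✗ does not match
  C. W: ✓ matches
  D. kg·m²/s³: ✓ matches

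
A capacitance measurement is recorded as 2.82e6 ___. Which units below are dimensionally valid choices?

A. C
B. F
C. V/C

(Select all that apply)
B

capacitance has SI base units: A^2 * s^4 / (kg * m^2)

Checking each option against A^2 * s^4 / (kg * m^2):
  A. C: ✗ does not match
  B. F: ✓ matches
  C. V/C: ✗ does not match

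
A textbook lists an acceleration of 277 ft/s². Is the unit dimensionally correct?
Yes

acceleration has SI base units: m / s^2
ft/s² reduces to the same SI base units, so it is a valid unit for acceleration.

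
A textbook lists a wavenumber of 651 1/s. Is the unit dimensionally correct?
No

wavenumber has SI base units: 1 / m
1/s does NOT reduce to 1 / m; a valid unit for wavenumber would be e.g. 1/m.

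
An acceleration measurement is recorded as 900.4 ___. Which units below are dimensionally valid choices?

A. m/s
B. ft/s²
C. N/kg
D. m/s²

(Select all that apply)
B, C, D

acceleration has SI base units: m / s^2

Checking each option against m / s^2:
  A. m/s: ✗ does not match
  B. ft/s²: ✓ matches
  C. N/kg: ✓ matches
  D. m/s²: ✓ matches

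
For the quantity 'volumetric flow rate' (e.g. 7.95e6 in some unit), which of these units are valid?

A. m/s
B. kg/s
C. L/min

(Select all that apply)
C

volumetric flow rate has SI base units: m^3 / s

Checking each option against m^3 / s:
  A. m/s: ✗ does not match
  B. kg/s: ✗ does not match
  C. L/min: ✓ matches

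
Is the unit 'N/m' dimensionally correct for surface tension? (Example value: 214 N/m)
Yes

surface tension has SI base units: kg / s^2
N/m reduces to the same SI base units, so it is a valid unit for surface tension.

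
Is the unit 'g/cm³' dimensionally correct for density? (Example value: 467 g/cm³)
Yes

density has SI base units: kg / m^3
g/cm³ reduces to the same SI base units, so it is a valid unit for density.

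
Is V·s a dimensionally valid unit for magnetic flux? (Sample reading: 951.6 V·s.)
Yes

magnetic flux has SI base units: kg * m^2 / (A * s^2)
V·s reduces to the same SI base units, so it is a valid unit for magnetic flux.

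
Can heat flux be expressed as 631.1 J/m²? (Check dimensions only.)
No

heat flux has SI base units: kg / s^3
J/m² does NOT reduce to kg / s^3; a valid unit for heat flux would be e.g. W/m².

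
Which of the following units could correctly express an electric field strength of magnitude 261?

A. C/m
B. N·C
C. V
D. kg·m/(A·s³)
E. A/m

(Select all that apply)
D

electric field strength has SI base units: kg * m / (A * s^3)

Checking each option against kg * m / (A * s^3):
  A. C/m: ✗ does not match
  B. N·C: ✗ does not match
  C. V: ✗ does not match
  D. kg·m/(A·s³): ✓ matches
  E. A/m: ✗ does not match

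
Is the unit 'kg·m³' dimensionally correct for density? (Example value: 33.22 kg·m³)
No

density has SI base units: kg / m^3
kg·m³ does NOT reduce to kg / m^3; a valid unit for density would be e.g. kg/m³.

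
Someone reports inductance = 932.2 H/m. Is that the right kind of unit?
No

inductance has SI base units: kg * m^2 / (A^2 * s^2)
H/m does NOT reduce to kg * m^2 / (A^2 * s^2); a valid unit for inductance would be e.g. H.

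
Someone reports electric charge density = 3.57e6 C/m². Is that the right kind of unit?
No

electric charge density has SI base units: A * s / m^3
C/m² does NOT reduce to A * s / m^3; a valid unit for electric charge density would be e.g. C/m³.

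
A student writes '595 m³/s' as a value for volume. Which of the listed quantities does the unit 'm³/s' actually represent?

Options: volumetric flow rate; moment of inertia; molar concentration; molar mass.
volumetric flow rate

volume should have units dimensionally equivalent to m^3 (e.g. m³).
The given unit 'm³/s' reduces to m^3 / s. Of the listed options, that is the dimensionality of volumetric flow rate.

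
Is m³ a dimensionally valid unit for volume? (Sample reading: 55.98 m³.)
Yes

volume has SI base units: m^3
m³ reduces to the same SI base units, so it is a valid unit for volume.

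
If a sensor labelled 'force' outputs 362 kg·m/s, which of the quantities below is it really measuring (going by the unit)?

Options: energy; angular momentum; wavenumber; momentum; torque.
momentum

force should have units dimensionally equivalent to kg * m / s^2 (e.g. N).
The given unit 'kg·m/s' reduces to kg * m / s. Of the listed options, that is the dimensionality of momentum.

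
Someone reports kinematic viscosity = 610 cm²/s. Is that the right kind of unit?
Yes

kinematic viscosity has SI base units: m^2 / s
cm²/s reduces to the same SI base units, so it is a valid unit for kinematic viscosity.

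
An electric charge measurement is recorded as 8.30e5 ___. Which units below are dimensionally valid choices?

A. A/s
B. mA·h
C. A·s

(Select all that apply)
B, C

electric charge has SI base units: A * s

Checking each option against A * s:
  A. A/s: ✗ does not match
  B. mA·h: ✓ matches
  C. A·s: ✓ matches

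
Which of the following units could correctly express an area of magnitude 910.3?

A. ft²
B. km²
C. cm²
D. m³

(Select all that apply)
A, B, C

area has SI base units: m^2

Checking each option against m^2:
  A. ft²: ✓ matches
  B. km²: ✓ matches
  C. cm²: ✓ matches
  D. m³: ✗ does not match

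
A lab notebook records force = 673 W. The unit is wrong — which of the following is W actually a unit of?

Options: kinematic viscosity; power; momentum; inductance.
power

force should have units dimensionally equivalent to kg * m / s^2 (e.g. N).
The given unit 'W' reduces to kg * m^2 / s^3. Of the listed options, that is the dimensionality of power.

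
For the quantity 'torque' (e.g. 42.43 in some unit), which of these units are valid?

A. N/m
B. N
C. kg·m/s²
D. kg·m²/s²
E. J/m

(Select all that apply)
D

torque has SI base units: kg * m^2 / s^2

Checking each option against kg * m^2 / s^2:
  A. N/m: ✗ does not match
  B. N: ✗ does not match
  C. kg·m/s²: ✗ does not match
  D. kg·m²/s²: ✓ matches
  E. J/m: ✗ does not match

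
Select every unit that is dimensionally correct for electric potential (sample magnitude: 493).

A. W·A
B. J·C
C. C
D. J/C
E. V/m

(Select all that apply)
D

electric potential has SI base units: kg * m^2 / (A * s^3)

Checking each option against kg * m^2 / (A * s^3):
  A. W·A: ✗ does not match
  B. J·C: ✗ does not match
  C. C: ✗ does not match
  D. J/C: ✓ matches
  E. V/m: ✗ does not match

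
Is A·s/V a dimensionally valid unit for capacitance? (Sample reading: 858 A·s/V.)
Yes

capacitance has SI base units: A^2 * s^4 / (kg * m^2)
A·s/V reduces to the same SI base units, so it is a valid unit for capacitance.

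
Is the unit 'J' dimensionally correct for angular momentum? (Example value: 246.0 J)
No

angular momentum has SI base units: kg * m^2 / s
J does NOT reduce to kg * m^2 / s; a valid unit for angular momentum would be e.g. kg·m²/s.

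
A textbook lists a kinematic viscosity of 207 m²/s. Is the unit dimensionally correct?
Yes

kinematic viscosity has SI base units: m^2 / s
m²/s reduces to the same SI base units, so it is a valid unit for kinematic viscosity.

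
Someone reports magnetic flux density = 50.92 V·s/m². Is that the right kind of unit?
Yes

magnetic flux density has SI base units: kg / (A * s^2)
V·s/m² reduces to the same SI base units, so it is a valid unit for magnetic flux density.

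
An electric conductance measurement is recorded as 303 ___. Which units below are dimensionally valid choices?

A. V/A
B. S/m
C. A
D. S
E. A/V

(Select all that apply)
D, E

electric conductance has SI base units: A^2 * s^3 / (kg * m^2)

Checking each option against A^2 * s^3 / (kg * m^2):
  A. V/A: ✗ does not match
  B. S/m: ✗ does not match
  C. A: ✗ does not match
  D. S: ✓ matches
  E. A/V: ✓ matches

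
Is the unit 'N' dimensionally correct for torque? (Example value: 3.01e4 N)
No

torque has SI base units: kg * m^2 / s^2
N does NOT reduce to kg * m^2 / s^2; a valid unit for torque would be e.g. N·m.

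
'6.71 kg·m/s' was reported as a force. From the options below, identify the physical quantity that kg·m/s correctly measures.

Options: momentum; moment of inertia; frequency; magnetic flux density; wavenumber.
momentum

force should have units dimensionally equivalent to kg * m / s^2 (e.g. N).
The given unit 'kg·m/s' reduces to kg * m / s. Of the listed options, that is the dimensionality of momentum.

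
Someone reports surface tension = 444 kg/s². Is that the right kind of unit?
Yes

surface tension has SI base units: kg / s^2
kg/s² reduces to the same SI base units, so it is a valid unit for surface tension.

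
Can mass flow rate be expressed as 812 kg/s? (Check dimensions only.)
Yes

mass flow rate has SI base units: kg / s
kg/s reduces to the same SI base units, so it is a valid unit for mass flow rate.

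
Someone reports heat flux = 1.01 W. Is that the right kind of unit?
No

heat flux has SI base units: kg / s^3
W does NOT reduce to kg / s^3; a valid unit for heat flux would be e.g. W/m².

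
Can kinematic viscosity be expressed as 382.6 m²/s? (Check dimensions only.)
Yes

kinematic viscosity has SI base units: m^2 / s
m²/s reduces to the same SI base units, so it is a valid unit for kinematic viscosity.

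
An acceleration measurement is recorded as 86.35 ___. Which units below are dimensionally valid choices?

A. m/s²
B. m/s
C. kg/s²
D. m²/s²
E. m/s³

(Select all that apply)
A

acceleration has SI base units: m / s^2

Checking each option against m / s^2:
  A. m/s²: ✓ matches
  B. m/s: ✗ does not match
  C. kg/s²: ✗ does not match
  D. m²/s²: ✗ does not match
  E. m/s³: ✗ does not match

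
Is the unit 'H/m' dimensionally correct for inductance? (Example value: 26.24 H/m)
No

inductance has SI base units: kg * m^2 / (A^2 * s^2)
H/m does NOT reduce to kg * m^2 / (A^2 * s^2); a valid unit for inductance would be e.g. H.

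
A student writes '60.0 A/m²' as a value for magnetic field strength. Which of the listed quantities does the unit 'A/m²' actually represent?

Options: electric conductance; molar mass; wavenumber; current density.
current density

magnetic field strength should have units dimensionally equivalent to A / m (e.g. A/m).
The given unit 'A/m²' reduces to A / m^2. Of the listed options, that is the dimensionality of current density.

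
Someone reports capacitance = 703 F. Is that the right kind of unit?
Yes

capacitance has SI base units: A^2 * s^4 / (kg * m^2)
F reduces to the same SI base units, so it is a valid unit for capacitance.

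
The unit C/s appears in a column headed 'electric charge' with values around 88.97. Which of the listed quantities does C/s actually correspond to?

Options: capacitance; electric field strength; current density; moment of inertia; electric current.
electric current

electric charge should have units dimensionally equivalent to A * s (e.g. C).
The given unit 'C/s' reduces to A. Of the listed options, that is the dimensionality of electric current.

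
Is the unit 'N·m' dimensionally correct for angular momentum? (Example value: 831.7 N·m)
No

angular momentum has SI base units: kg * m^2 / s
N·m does NOT reduce to kg * m^2 / s; a valid unit for angular momentum would be e.g. kg·m²/s.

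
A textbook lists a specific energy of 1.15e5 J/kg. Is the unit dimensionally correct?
Yes

specific energy has SI base units: m^2 / s^2
J/kg reduces to the same SI base units, so it is a valid unit for specific energy.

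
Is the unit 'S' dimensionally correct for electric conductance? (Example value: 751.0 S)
Yes

electric conductance has SI base units: A^2 * s^3 / (kg * m^2)
S reduces to the same SI base units, so it is a valid unit for electric conductance.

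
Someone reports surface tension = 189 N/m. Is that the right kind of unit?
Yes

surface tension has SI base units: kg / s^2
N/m reduces to the same SI base units, so it is a valid unit for surface tension.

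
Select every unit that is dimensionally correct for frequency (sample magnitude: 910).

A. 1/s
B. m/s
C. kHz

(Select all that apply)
A, C

frequency has SI base units: 1 / s

Checking each option against 1 / s:
  A. 1/s: ✓ matches
  B. m/s: ✗ does not match
  C. kHz: ✓ matches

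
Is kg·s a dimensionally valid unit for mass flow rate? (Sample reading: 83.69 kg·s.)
No

mass flow rate has SI base units: kg / s
kg·s does NOT reduce to kg / s; a valid unit for mass flow rate would be e.g. kg/s.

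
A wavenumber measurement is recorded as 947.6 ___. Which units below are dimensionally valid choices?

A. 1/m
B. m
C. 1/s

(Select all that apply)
A

wavenumber has SI base units: 1 / m

Checking each option against 1 / m:
  A. 1/m: ✓ matches
  B. m: ✗ does not match
  C. 1/s: ✗ does not match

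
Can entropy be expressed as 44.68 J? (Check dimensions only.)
No

entropy has SI base units: kg * m^2 / (s^2 * K)
J does NOT reduce to kg * m^2 / (s^2 * K); a valid unit for entropy would be e.g. J/K.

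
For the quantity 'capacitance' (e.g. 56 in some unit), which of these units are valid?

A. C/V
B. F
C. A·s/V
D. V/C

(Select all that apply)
A, B, C

capacitance has SI base units: A^2 * s^4 / (kg * m^2)

Checking each option against A^2 * s^4 / (kg * m^2):
  A. C/V: ✓ matches
  B. F: ✓ matches
  C. A·s/V: ✓ matches
  D. V/C: ✗ does not match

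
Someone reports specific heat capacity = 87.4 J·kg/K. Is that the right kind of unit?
No

specific heat capacity has SI base units: m^2 / (s^2 * K)
J·kg/K does NOT reduce to m^2 / (s^2 * K); a valid unit for specific heat capacity would be e.g. J/(kg·K).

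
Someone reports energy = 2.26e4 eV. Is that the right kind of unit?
Yes

energy has SI base units: kg * m^2 / s^2
eV reduces to the same SI base units, so it is a valid unit for energy.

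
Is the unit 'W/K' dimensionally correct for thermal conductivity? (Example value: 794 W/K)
No

thermal conductivity has SI base units: kg * m / (s^3 * K)
W/K does NOT reduce to kg * m / (s^3 * K); a valid unit for thermal conductivity would be e.g. W/(m·K).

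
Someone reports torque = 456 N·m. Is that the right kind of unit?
Yes

torque has SI base units: kg * m^2 / s^2
N·m reduces to the same SI base units, so it is a valid unit for torque.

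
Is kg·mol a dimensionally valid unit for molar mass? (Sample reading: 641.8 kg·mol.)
No

molar mass has SI base units: kg / mol
kg·mol does NOT reduce to kg / mol; a valid unit for molar mass would be e.g. kg/mol.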